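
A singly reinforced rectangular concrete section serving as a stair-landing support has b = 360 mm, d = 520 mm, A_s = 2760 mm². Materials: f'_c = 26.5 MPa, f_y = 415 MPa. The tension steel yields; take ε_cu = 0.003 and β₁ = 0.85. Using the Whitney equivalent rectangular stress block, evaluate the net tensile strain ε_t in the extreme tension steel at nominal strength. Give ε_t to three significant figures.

ε_t ≈ 0.00639

a = A_s f_y/(0.85 f'_c b) = 141.25 mm.
β₁ = 0.85, so c = a/β₁ = 141.25/0.85 = 166.18 mm.
From the linear strain diagram with ε_cu = 0.003: ε_t = 0.003 (d − c)/c = 0.003 × (520 − 166.18)/166.18 = 0.00639.
Since ε_t ≥ 0.005, the section is tension-controlled.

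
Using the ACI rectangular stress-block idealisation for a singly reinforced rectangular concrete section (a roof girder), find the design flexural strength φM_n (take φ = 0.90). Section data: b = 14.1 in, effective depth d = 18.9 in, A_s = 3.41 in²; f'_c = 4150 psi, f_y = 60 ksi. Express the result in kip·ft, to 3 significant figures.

T = A_s f_y = 3.41 × 60 = 204.6 kips.
a = T/(0.85 f'_c b) = 204.6/(0.85 × 4.15 × 14.1) = 4.114 in.
M_n = T(d − a/2) = 204.6 × (18.9 − 2.057) = 3446.1 kip·in = 3446.1/12 = 287.18 kip·ft.
φM_n = 0.90 × 287.18 = 258.46 kip·ft.

φM_n ≈ 258 kip·ft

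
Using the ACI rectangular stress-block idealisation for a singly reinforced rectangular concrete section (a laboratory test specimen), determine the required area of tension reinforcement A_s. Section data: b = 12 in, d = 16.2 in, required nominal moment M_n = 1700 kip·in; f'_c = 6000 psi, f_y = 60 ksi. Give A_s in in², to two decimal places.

A_s ≈ 1.85 in²

From M_n = 0.85 f'_c a b (d − a/2):
a = d − √(d² − 2M_n/(0.85 f'_c b)) = 16.2 − √(16.2² − 2 × 1700/(0.85 × 6 × 12)) = 1.817 in.
A_s = 0.85 f'_c a b / f_y = 0.85 × 6 × 1.817 × 12 / 60 = 1.853 in².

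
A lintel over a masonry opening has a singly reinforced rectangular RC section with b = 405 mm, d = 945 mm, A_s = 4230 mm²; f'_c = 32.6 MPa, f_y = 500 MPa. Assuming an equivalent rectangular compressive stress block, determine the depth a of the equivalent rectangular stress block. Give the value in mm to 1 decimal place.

a ≈ 188.5 mm

T = A_s f_y = 4230 × 500 = 2115000 N = 2115 kN.
Setting C = 0.85 f'_c a b equal to T: a = 2115000/(0.85 × 32.6 × 405) = 188.5 mm.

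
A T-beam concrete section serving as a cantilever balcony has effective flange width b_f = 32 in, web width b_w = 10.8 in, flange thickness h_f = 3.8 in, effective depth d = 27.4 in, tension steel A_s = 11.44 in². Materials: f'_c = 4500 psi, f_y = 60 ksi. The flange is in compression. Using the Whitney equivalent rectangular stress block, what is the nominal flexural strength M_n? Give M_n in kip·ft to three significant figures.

Tension: T = A_s f_y = 11.44 × 60 = 686.4 kips.
Try a within the flange: a = T/(0.85 f'_c b_f) = 686.4/(0.85 × 4.5 × 32) = 5.608 in.
a = 5.608 > h_f = 3.8 in: the block extends into the web. Split into flange-overhang and web parts.
C_f = 0.85 f'_c (b_f − b_w) h_f = 0.85 × 4.5 × (32 − 10.8) × 3.8 = 308.1 kips.
Remaining web compression depth: a_w = (T − C_f)/(0.85 f'_c b_w) = (686.4 − 308.1)/(0.85 × 4.5 × 10.8) = 9.158 in.
M_n = C_f(d − h_f/2) + (T − C_f)(d − a_w/2) = 308.1 × (27.4 − 1.9) + 378.3 × (27.4 − 4.579) = 7856.6 + 8633.2 = 16489.8 kip·in.
M_n = 16489.8/12 = 1374.15 kip·ft.

M_n ≈ 1370 kip·ft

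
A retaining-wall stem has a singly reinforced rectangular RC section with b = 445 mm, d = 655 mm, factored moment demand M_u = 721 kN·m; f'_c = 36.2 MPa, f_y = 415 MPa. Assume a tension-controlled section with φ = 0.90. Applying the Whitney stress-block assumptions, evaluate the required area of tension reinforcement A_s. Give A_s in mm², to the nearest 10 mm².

M_n = M_u/φ = 721/0.90 = 801.111 kN·m.
With M_n = 0.85 f'_c a b (d − a/2), solve the quadratic for a:
a = d − √(d² − 2M_n/(0.85 f'_c b)) = 655 − √(655² − 2 × 801.111×10⁶/(0.85 × 36.2 × 445)) = 96.42 mm.
A_s = 0.85 f'_c a b / f_y = 0.85 × 36.2 × 96.42 × 445 / 415 = 3181.3 mm².

A_s ≈ 3180 mm²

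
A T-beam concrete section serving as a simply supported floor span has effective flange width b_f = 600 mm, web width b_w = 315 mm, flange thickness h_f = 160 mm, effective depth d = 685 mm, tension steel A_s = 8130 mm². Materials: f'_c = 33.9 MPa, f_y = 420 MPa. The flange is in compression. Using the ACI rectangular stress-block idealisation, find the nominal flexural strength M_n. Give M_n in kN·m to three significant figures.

Tension: T = A_s f_y = 8130 × 420 = 3414600 N.
Try a within the flange: a = T/(0.85 f'_c b_f) = 3414600/(0.85 × 33.9 × 600) = 197.50 mm.
a = 197.50 > h_f = 160 mm: the block extends into the web. Split into flange-overhang and web parts.
C_f = 0.85 f'_c (b_f − b_w) h_f = 0.85 × 33.9 × (600 − 315) × 160 = 1313964 N.
Remaining web compression depth: a_w = (T − C_f)/(0.85 f'_c b_w) = (3414600 − 1313964)/(0.85 × 33.9 × 315) = 231.43 mm.
M_n = C_f(d − h_f/2) + (T − C_f)(d − a_w/2) = 1313964 × (685 − 80) + 2100636 × (685 − 115.715) = 794.95 + 1195.86 = 1990.81 × 10⁶ N·mm.
M_n = 1990.81 kN·m.

M_n ≈ 1990 kN·m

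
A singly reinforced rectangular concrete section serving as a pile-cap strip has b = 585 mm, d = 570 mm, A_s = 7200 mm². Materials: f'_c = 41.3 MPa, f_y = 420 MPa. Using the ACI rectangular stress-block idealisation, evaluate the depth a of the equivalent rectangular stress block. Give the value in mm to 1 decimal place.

T = A_s f_y = 7200 × 420 = 3024000 N = 3024 kN.
Setting C = 0.85 f'_c a b equal to T: a = 3024000/(0.85 × 41.3 × 585) = 147.3 mm.

a ≈ 147.3 mm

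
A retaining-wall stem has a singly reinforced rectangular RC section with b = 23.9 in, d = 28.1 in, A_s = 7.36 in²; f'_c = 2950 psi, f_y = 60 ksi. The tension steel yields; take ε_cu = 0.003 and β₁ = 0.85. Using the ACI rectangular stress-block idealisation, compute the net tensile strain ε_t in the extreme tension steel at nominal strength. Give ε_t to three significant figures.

a = A_s f_y/(0.85 f'_c b) = 7.369 in.
β₁ = 0.85, so c = a/β₁ = 7.369/0.85 = 8.669 in.
From the linear strain diagram with ε_cu = 0.003: ε_t = 0.003 (d − c)/c = 0.003 × (28.1 − 8.669)/8.669 = 0.00672.
Since ε_t ≥ 0.005, the section is tension-controlled.

ε_t ≈ 0.00672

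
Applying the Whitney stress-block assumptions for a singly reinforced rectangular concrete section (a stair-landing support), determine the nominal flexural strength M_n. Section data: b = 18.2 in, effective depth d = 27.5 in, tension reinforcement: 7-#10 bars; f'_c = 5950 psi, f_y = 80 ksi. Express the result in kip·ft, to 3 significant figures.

A_s = 7 × 1.27 = 8.89 in².
T = A_s f_y = 8.89 × 80 = 711.2 kips.
a = T/(0.85 f'_c b) = 711.2/(0.85 × 5.95 × 18.2) = 7.727 in.
M_n = T(d − a/2) = 711.2 × (27.5 − 3.8635) = 16810.3 kip·in = 16810.3/12 = 1400.86 kip·ft.

M_n ≈ 1400 kip·ft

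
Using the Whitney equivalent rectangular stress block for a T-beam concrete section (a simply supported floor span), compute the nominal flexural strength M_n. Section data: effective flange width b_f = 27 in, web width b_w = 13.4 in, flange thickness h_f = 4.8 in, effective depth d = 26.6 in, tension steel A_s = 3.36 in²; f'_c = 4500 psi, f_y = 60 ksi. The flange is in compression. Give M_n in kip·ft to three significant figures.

Tension: T = A_s f_y = 3.36 × 60 = 201.6 kips.
Try a within the flange: a = T/(0.85 f'_c b_f) = 201.6/(0.85 × 4.5 × 27) = 1.952 in.
Since a = 1.952 ≤ h_f = 4.8 in, the stress block lies entirely in the flange; analyse as a rectangular beam of width b_f.
M_n = T(d − a/2) = 201.6 × (26.6 − 0.976) = 5165.8 kip·in.
M_n = 5165.8/12 = 430.48 kip·ft.

M_n ≈ 430 kip·ft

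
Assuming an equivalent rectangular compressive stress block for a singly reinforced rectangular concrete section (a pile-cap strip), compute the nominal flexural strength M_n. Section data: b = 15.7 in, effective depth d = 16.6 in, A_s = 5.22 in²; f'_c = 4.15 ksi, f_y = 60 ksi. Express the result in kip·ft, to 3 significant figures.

M_n ≈ 359 kip·ft

T = A_s f_y = 5.22 × 60 = 313.2 kips.
a = T/(0.85 f'_c b) = 313.2/(0.85 × 4.15 × 15.7) = 5.655 in.
M_n = T(d − a/2) = 313.2 × (16.6 − 2.8275) = 4313.5 kip·in = 4313.5/12 = 359.46 kip·ft.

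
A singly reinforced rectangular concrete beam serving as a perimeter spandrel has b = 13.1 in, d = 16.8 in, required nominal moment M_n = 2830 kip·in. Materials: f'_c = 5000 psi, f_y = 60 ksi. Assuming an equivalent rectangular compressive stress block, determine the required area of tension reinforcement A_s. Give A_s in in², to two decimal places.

From M_n = 0.85 f'_c a b (d − a/2):
a = d − √(d² − 2M_n/(0.85 f'_c b)) = 16.8 − √(16.8² − 2 × 2830/(0.85 × 5 × 13.1)) = 3.362 in.
A_s = 0.85 f'_c a b / f_y = 0.85 × 5 × 3.362 × 13.1 / 60 = 3.120 in².

A_s ≈ 3.12 in²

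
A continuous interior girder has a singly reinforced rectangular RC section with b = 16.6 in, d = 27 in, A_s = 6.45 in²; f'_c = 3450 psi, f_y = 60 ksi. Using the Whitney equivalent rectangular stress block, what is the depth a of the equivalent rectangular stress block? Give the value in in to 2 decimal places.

T = A_s f_y = 6.45 × 60 = 387 kips.
a = T/(0.85 f'_c b) = 387/(0.85 × 3.45 × 16.6) = 7.95 in.

a ≈ 7.95 in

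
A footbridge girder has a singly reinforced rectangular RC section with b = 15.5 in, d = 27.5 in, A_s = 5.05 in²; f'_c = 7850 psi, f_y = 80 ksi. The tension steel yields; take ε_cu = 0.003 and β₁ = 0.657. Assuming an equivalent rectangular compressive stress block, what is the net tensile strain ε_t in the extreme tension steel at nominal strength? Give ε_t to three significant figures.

a = A_s f_y/(0.85 f'_c b) = 3.906 in.
β₁ = 0.657, so c = a/β₁ = 3.906/0.657 = 5.945 in.
From the linear strain diagram with ε_cu = 0.003: ε_t = 0.003 (d − c)/c = 0.003 × (27.5 − 5.945)/5.945 = 0.0109.
Since ε_t ≥ 0.005, the section is tension-controlled.

ε_t ≈ 0.0109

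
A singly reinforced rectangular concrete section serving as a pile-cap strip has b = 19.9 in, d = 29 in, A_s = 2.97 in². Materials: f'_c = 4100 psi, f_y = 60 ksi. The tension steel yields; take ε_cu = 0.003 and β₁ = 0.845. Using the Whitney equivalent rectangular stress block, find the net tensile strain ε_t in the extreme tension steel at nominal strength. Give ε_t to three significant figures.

ε_t ≈ 0.0256

a = A_s f_y/(0.85 f'_c b) = 2.570 in.
β₁ = 0.845, so c = a/β₁ = 2.570/0.845 = 3.041 in.
From the linear strain diagram with ε_cu = 0.003: ε_t = 0.003 (d − c)/c = 0.003 × (29 − 3.041)/3.041 = 0.0256.
Since ε_t ≥ 0.005, the section is tension-controlled.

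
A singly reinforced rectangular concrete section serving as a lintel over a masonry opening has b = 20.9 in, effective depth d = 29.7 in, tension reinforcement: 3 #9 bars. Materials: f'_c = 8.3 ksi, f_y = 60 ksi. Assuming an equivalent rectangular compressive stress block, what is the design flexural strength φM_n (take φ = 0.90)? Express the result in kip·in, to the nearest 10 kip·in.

A_s = 3 × 1 = 3 in².
T = A_s f_y = 3 × 60 = 180 kips.
a = T/(0.85 f'_c b) = 180/(0.85 × 8.3 × 20.9) = 1.221 in.
M_n = T(d − a/2) = 180 × (29.7 − 0.6105) = 5236.1 kip·in.
φM_n = 0.90 × 5236.1 = 4712.5 kip·in.

φM_n ≈ 4710 kip·in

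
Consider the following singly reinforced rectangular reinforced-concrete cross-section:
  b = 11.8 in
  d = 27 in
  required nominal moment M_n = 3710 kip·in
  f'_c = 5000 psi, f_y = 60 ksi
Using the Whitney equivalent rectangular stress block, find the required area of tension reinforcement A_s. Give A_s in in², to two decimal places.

A_s ≈ 2.42 in²

From M_n = 0.85 f'_c a b (d − a/2):
a = d − √(d² − 2M_n/(0.85 f'_c b)) = 27 − √(27² − 2 × 3710/(0.85 × 5 × 11.8)) = 2.895 in.
A_s = 0.85 f'_c a b / f_y = 0.85 × 5 × 2.895 × 11.8 / 60 = 2.420 in².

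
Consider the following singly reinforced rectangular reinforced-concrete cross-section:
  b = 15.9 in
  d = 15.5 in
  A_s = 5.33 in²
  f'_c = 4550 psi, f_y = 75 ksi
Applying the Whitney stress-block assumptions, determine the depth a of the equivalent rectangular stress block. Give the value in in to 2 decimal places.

T = A_s f_y = 5.33 × 75 = 399.75 kips.
a = T/(0.85 f'_c b) = 399.75/(0.85 × 4.55 × 15.9) = 6.50 in.

a ≈ 6.50 in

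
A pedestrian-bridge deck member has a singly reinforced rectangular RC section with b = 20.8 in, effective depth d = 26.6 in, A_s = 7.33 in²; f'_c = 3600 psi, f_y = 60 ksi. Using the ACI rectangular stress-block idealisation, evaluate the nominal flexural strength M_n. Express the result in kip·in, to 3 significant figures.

M_n ≈ 10200 kip·in

T = A_s f_y = 7.33 × 60 = 439.8 kips.
a = T/(0.85 f'_c b) = 439.8/(0.85 × 3.6 × 20.8) = 6.910 in.
M_n = T(d − a/2) = 439.8 × (26.6 − 3.455) = 10179.2 kip·in.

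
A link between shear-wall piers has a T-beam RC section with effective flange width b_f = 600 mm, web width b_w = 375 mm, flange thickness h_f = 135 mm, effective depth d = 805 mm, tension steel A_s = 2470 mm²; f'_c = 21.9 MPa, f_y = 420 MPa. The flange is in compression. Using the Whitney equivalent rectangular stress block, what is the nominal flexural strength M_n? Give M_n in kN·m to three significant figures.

Tension: T = A_s f_y = 2470 × 420 = 1037400 N.
Try a within the flange: a = T/(0.85 f'_c b_f) = 1037400/(0.85 × 21.9 × 600) = 92.88 mm.
Since a = 92.88 ≤ h_f = 135 mm, the stress block lies entirely in the flange; analyse as a rectangular beam of width b_f.
M_n = T(d − a/2) = 1037400 × (805 − 46.44) = 786.93 × 10⁶ N·mm.
M_n = 786.93 kN·m.

M_n ≈ 787 kN·m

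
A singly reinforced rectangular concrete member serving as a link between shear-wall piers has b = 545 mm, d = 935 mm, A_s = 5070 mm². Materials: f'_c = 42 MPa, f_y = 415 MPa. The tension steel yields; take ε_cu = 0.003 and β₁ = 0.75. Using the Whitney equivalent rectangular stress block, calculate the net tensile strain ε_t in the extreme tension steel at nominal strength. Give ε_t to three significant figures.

ε_t ≈ 0.0165

a = A_s f_y/(0.85 f'_c b) = 108.14 mm.
β₁ = 0.75, so c = a/β₁ = 108.14/0.75 = 144.19 mm.
From the linear strain diagram with ε_cu = 0.003: ε_t = 0.003 (d − c)/c = 0.003 × (935 − 144.19)/144.19 = 0.0165.
Since ε_t ≥ 0.005, the section is tension-controlled.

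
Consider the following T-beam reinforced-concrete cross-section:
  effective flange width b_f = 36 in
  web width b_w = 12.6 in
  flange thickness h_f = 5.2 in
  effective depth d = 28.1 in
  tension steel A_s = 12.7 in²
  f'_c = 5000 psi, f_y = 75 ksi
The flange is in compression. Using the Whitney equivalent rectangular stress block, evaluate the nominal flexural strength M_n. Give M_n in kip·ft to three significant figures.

Tension: T = A_s f_y = 12.7 × 75 = 952.5 kips.
Try a within the flange: a = T/(0.85 f'_c b_f) = 952.5/(0.85 × 5 × 36) = 6.225 in.
a = 6.225 > h_f = 5.2 in: the block extends into the web. Split into flange-overhang and web parts.
C_f = 0.85 f'_c (b_f − b_w) h_f = 0.85 × 5 × (36 − 12.6) × 5.2 = 517.1 kips.
Remaining web compression depth: a_w = (T − C_f)/(0.85 f'_c b_w) = (952.5 − 517.1)/(0.85 × 5 × 12.6) = 8.131 in.
M_n = C_f(d − h_f/2) + (T − C_f)(d − a_w/2) = 517.1 × (28.1 − 2.6) + 435.4 × (28.1 − 4.0655) = 13186.1 + 10464.6 = 23650.7 kip·in.
M_n = 23650.7/12 = 1970.89 kip·ft.

M_n ≈ 1970 kip·ft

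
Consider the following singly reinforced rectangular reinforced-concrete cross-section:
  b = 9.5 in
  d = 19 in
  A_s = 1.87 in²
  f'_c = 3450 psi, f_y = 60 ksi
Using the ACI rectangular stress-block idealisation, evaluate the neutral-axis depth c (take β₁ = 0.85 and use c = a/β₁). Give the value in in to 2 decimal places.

c ≈ 4.74 in

T = A_s f_y = 1.87 × 60 = 112.2 kips.
a = T/(0.85 f'_c b) = 112.2/(0.85 × 3.45 × 9.5) = 4.0275 in.
With β₁ = 0.85, c = a/β₁ = 4.0275/0.85 = 4.74 in.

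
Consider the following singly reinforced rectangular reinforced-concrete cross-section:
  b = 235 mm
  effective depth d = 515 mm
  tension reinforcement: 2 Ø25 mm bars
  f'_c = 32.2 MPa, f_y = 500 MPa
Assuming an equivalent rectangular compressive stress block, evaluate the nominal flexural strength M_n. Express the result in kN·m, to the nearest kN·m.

A_s = 2 × 491 = 982 mm².
T = A_s f_y = 982 × 500 = 491000 N = 491 kN.
From C = T: a = T/(0.85 f'_c b) = 491000/(0.85 × 32.2 × 235) = 76.34 mm.
M_n = T(d − a/2) = 491 kN × (515 − 38.17) mm = 234.12 kN·m.

M_n ≈ 234 kN·m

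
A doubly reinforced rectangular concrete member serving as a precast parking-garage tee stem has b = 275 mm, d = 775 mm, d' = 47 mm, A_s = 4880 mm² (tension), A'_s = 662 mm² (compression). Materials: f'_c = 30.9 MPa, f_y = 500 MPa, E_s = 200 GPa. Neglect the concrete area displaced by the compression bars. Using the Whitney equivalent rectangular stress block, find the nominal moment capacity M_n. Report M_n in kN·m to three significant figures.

Assume both tension and compression steel yield.
Net tension couple steel: A_s − A'_s = 4218 mm².
a = (A_s − A'_s) f_y / (0.85 f'_c b) = 2109000/(0.85 × 30.9 × 275) = 291.99 mm.
c = a/β₁ = 291.99/0.829 = 352.22 mm; ε'_s = 0.003(c − d')/c = 0.0026 ≥ f_y/E_s = 0.0025, so compression steel does yield.
M_n = (A_s − A'_s) f_y (d − a/2) + A'_s f_y (d − d') = [2109000 × (775 − 145.995) + 331000 × (775 − 47)] × 10⁻⁶ = 1326.57 + 240.97 = 1567.54 kN·m.

M_n ≈ 1570 kN·m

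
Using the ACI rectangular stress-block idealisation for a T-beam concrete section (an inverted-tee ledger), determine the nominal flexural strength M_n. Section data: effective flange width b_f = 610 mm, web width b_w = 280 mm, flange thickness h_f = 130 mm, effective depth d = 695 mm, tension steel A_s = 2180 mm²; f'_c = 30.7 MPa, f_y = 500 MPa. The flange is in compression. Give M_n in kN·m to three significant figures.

M_n ≈ 720 kN·m

Tension: T = A_s f_y = 2180 × 500 = 1090000 N.
Try a within the flange: a = T/(0.85 f'_c b_f) = 1090000/(0.85 × 30.7 × 610) = 68.48 mm.
Since a = 68.48 ≤ h_f = 130 mm, the stress block lies entirely in the flange; analyse as a rectangular beam of width b_f.
M_n = T(d − a/2) = 1090000 × (695 − 34.24) = 720.23 × 10⁶ N·mm.
M_n = 720.23 kN·m.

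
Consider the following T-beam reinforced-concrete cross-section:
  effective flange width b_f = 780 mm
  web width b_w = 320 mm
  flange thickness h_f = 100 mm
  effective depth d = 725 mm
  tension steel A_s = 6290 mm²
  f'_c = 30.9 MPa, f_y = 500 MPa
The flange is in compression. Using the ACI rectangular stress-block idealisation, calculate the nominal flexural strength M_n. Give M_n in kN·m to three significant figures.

Tension: T = A_s f_y = 6290 × 500 = 3145000 N.
Try a within the flange: a = T/(0.85 f'_c b_f) = 3145000/(0.85 × 30.9 × 780) = 153.51 mm.
a = 153.51 > h_f = 100 mm: the block extends into the web. Split into flange-overhang and web parts.
C_f = 0.85 f'_c (b_f − b_w) h_f = 0.85 × 30.9 × (780 − 320) × 100 = 1208190 N.
Remaining web compression depth: a_w = (T − C_f)/(0.85 f'_c b_w) = (3145000 − 1208190)/(0.85 × 30.9 × 320) = 230.44 mm.
M_n = C_f(d − h_f/2) + (T − C_f)(d − a_w/2) = 1208190 × (725 − 50) + 1936810 × (725 − 115.22) = 815.53 + 1181.03 = 1996.56 × 10⁶ N·mm.
M_n = 1996.56 kN·m.

M_n ≈ 2000 kN·m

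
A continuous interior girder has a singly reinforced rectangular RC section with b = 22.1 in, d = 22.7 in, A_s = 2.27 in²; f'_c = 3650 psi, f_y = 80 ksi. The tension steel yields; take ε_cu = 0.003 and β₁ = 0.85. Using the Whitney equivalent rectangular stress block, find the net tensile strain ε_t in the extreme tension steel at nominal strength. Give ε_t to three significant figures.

a = A_s f_y/(0.85 f'_c b) = 2.649 in.
β₁ = 0.85, so c = a/β₁ = 2.649/0.85 = 3.116 in.
From the linear strain diagram with ε_cu = 0.003: ε_t = 0.003 (d − c)/c = 0.003 × (22.7 − 3.116)/3.116 = 0.0189.
Since ε_t ≥ 0.005, the section is tension-controlled.

ε_t ≈ 0.0189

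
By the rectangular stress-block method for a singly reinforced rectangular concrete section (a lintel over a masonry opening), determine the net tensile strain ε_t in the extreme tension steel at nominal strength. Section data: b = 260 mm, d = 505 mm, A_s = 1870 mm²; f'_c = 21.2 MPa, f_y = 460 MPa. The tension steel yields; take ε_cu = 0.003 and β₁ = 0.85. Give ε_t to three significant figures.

a = A_s f_y/(0.85 f'_c b) = 183.60 mm.
β₁ = 0.85, so c = a/β₁ = 183.60/0.85 = 216.00 mm.
From the linear strain diagram with ε_cu = 0.003: ε_t = 0.003 (d − c)/c = 0.003 × (505 − 216.00)/216.00 = 0.00401.
ε_t is between 0.004 and 0.005 — transition zone.

ε_t ≈ 0.00401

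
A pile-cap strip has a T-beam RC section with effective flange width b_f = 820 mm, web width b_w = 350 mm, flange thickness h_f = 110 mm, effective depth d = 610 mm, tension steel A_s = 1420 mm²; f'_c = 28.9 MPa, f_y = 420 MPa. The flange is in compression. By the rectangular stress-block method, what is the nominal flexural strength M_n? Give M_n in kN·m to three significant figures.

Tension: T = A_s f_y = 1420 × 420 = 596400 N.
Try a within the flange: a = T/(0.85 f'_c b_f) = 596400/(0.85 × 28.9 × 820) = 29.61 mm.
Since a = 29.61 ≤ h_f = 110 mm, the stress block lies entirely in the flange; analyse as a rectangular beam of width b_f.
M_n = T(d − a/2) = 596400 × (610 − 14.805) = 354.97 × 10⁶ N·mm.
M_n = 354.97 kN·m.

M_n ≈ 355 kN·m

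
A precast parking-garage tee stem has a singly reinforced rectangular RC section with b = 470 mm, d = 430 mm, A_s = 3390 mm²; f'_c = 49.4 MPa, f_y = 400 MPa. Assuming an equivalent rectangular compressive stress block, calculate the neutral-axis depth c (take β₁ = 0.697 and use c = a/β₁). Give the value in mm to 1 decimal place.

T = A_s f_y = 3390 × 400 = 1356000 N = 1356 kN.
Setting C = 0.85 f'_c a b equal to T: a = 1356000/(0.85 × 49.4 × 470) = 68.709 mm.
With β₁ = 0.697, c = a/β₁ = 68.709/0.697 = 98.6 mm.

c ≈ 98.6 mm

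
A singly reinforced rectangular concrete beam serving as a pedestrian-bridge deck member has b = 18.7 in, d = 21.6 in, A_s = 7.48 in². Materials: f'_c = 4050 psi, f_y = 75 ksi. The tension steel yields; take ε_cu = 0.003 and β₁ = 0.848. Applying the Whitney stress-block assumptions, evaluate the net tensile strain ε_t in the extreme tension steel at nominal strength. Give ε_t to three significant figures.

ε_t ≈ 0.00331

a = A_s f_y/(0.85 f'_c b) = 8.715 in.
β₁ = 0.848, so c = a/β₁ = 8.715/0.848 = 10.277 in.
From the linear strain diagram with ε_cu = 0.003: ε_t = 0.003 (d − c)/c = 0.003 × (21.6 − 10.277)/10.277 = 0.00331.
ε_t < 0.004 — the section is over-reinforced for flexure under ACI limits.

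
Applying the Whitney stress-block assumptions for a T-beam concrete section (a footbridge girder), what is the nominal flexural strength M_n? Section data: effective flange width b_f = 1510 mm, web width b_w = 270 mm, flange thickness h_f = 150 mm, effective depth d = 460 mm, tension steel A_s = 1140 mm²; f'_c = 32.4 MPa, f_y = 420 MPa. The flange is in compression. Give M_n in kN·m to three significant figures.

M_n ≈ 217 kN·m

Tension: T = A_s f_y = 1140 × 420 = 478800 N.
Try a within the flange: a = T/(0.85 f'_c b_f) = 478800/(0.85 × 32.4 × 1510) = 11.51 mm.
Since a = 11.51 ≤ h_f = 150 mm, the stress block lies entirely in the flange; analyse as a rectangular beam of width b_f.
M_n = T(d − a/2) = 478800 × (460 − 5.755) = 217.49 × 10⁶ N·mm.
M_n = 217.49 kN·m.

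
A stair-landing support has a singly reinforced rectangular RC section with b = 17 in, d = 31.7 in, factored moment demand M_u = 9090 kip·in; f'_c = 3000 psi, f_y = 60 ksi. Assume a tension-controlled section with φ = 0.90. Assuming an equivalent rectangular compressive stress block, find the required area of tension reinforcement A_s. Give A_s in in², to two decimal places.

M_n = M_u/φ = 9090/0.90 = 10100 kip·in.
From M_n = 0.85 f'_c a b (d − a/2):
a = d − √(d² − 2M_n/(0.85 f'_c b)) = 31.7 − √(31.7² − 2 × 10100/(0.85 × 3 × 17)) = 8.485 in.
A_s = 0.85 f'_c a b / f_y = 0.85 × 3 × 8.485 × 17 / 60 = 6.130 in².

A_s ≈ 6.13 in²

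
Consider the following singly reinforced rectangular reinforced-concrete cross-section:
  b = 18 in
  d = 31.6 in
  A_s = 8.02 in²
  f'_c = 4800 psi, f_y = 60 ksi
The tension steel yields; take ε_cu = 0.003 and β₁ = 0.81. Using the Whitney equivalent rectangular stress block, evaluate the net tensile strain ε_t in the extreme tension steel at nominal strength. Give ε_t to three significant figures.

ε_t ≈ 0.00872

a = A_s f_y/(0.85 f'_c b) = 6.552 in.
β₁ = 0.81, so c = a/β₁ = 6.552/0.81 = 8.089 in.
From the linear strain diagram with ε_cu = 0.003: ε_t = 0.003 (d − c)/c = 0.003 × (31.6 − 8.089)/8.089 = 0.00872.
Since ε_t ≥ 0.005, the section is tension-controlled.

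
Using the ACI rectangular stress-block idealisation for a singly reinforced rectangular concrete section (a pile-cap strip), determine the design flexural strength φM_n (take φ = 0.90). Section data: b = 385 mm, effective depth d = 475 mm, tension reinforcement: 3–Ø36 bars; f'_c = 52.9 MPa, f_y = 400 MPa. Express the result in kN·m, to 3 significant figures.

A_s = 3 × 1018 = 3054 mm².
T = A_s f_y = 3054 × 400 = 1221600 N = 1221.6 kN.
From C = T: a = T/(0.85 f'_c b) = 1221600/(0.85 × 52.9 × 385) = 70.57 mm.
M_n = T(d − a/2) = 1221.6 kN × (475 − 35.285) mm = 537.16 kN·m.
φM_n = 0.90 × 537.16 = 483.44 kN·m.

φM_n ≈ 483 kN·m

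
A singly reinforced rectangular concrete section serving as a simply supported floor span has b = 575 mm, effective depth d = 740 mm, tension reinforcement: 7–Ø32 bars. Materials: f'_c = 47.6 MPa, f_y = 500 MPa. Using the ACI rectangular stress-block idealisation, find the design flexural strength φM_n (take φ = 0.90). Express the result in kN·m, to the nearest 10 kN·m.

φM_n ≈ 1720 kN·m

A_s = 7 × 804 = 5628 mm².
T = A_s f_y = 5628 × 500 = 2814000 N = 2814 kN.
From C = T: a = T/(0.85 f'_c b) = 2814000/(0.85 × 47.6 × 575) = 120.96 mm.
M_n = T(d − a/2) = 2814 kN × (740 − 60.48) mm = 1912.17 kN·m.
φM_n = 0.90 × 1912.17 = 1720.95 kN·m.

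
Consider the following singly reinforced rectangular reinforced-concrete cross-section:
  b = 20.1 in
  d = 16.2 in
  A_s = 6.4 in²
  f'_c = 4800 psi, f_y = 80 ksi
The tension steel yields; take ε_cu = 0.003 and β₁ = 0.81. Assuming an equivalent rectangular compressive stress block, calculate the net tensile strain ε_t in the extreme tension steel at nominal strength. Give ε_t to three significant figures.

ε_t ≈ 0.00331

a = A_s f_y/(0.85 f'_c b) = 6.243 in.
β₁ = 0.81, so c = a/β₁ = 6.243/0.81 = 7.707 in.
From the linear strain diagram with ε_cu = 0.003: ε_t = 0.003 (d − c)/c = 0.003 × (16.2 − 7.707)/7.707 = 0.00331.
ε_t < 0.004 — the section is over-reinforced for flexure under ACI limits.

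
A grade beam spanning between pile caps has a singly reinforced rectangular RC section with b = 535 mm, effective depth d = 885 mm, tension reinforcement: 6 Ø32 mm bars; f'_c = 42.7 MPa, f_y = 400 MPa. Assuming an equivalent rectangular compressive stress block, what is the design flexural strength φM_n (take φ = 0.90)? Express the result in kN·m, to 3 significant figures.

φM_n ≈ 1450 kN·m

A_s = 6 × 804 = 4824 mm².
T = A_s f_y = 4824 × 400 = 1929600 N = 1929.6 kN.
From C = T: a = T/(0.85 f'_c b) = 1929600/(0.85 × 42.7 × 535) = 99.37 mm.
M_n = T(d − a/2) = 1929.6 kN × (885 − 49.685) mm = 1611.82 kN·m.
φM_n = 0.90 × 1611.82 = 1450.64 kN·m.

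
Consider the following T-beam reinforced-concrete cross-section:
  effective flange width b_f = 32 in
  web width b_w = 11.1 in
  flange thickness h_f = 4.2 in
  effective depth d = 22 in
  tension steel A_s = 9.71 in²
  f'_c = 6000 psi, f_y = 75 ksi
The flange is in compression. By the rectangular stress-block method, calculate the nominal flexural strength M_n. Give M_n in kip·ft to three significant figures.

Tension: T = A_s f_y = 9.71 × 75 = 728.25 kips.
Try a within the flange: a = T/(0.85 f'_c b_f) = 728.25/(0.85 × 6 × 32) = 4.462 in.
a = 4.462 > h_f = 4.2 in: the block extends into the web. Split into flange-overhang and web parts.
C_f = 0.85 f'_c (b_f − b_w) h_f = 0.85 × 6 × (32 − 11.1) × 4.2 = 447.7 kips.
Remaining web compression depth: a_w = (T − C_f)/(0.85 f'_c b_w) = (728.25 − 447.7)/(0.85 × 6 × 11.1) = 4.956 in.
M_n = C_f(d − h_f/2) + (T − C_f)(d − a_w/2) = 447.7 × (22 − 2.1) + 280.55 × (22 − 2.478) = 8909.2 + 5476.9 = 14386.1 kip·in.
M_n = 14386.1/12 = 1198.84 kip·ft.

M_n ≈ 1200 kip·ft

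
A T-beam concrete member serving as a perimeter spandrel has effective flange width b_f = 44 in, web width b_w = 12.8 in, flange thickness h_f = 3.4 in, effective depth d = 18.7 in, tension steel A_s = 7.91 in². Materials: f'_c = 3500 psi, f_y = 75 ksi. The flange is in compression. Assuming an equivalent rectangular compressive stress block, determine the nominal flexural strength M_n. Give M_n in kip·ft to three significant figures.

M_n ≈ 795 kip·ft

Tension: T = A_s f_y = 7.91 × 75 = 593.25 kips.
Try a within the flange: a = T/(0.85 f'_c b_f) = 593.25/(0.85 × 3.5 × 44) = 4.532 in.
a = 4.532 > h_f = 3.4 in: the block extends into the web. Split into flange-overhang and web parts.
C_f = 0.85 f'_c (b_f − b_w) h_f = 0.85 × 3.5 × (44 − 12.8) × 3.4 = 315.6 kips.
Remaining web compression depth: a_w = (T − C_f)/(0.85 f'_c b_w) = (593.25 − 315.6)/(0.85 × 3.5 × 12.8) = 7.291 in.
M_n = C_f(d − h_f/2) + (T − C_f)(d − a_w/2) = 315.6 × (18.7 − 1.7) + 277.65 × (18.7 − 3.6455) = 5365.2 + 4179.9 = 9545.1 kip·in.
M_n = 9545.1/12 = 795.43 kip·ft.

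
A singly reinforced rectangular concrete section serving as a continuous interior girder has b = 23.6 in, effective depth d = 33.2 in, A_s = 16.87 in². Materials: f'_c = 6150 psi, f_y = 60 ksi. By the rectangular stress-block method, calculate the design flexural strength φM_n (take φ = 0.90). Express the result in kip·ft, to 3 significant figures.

φM_n ≈ 2210 kip·ft

T = A_s f_y = 16.87 × 60 = 1012.2 kips.
a = T/(0.85 f'_c b) = 1012.2/(0.85 × 6.15 × 23.6) = 8.205 in.
M_n = T(d − a/2) = 1012.2 × (33.2 − 4.1025) = 29452.5 kip·in = 29452.5/12 = 2454.38 kip·ft.
φM_n = 0.90 × 2454.38 = 2208.94 kip·ft.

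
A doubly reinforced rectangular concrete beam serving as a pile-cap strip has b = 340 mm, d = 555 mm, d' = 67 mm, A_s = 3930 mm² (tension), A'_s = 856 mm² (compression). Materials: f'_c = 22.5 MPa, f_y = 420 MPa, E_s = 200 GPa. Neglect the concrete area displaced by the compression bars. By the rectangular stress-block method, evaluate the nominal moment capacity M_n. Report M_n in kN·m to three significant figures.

M_n ≈ 764 kN·m

Assume both tension and compression steel yield.
Net tension couple steel: A_s − A'_s = 3074 mm².
a = (A_s − A'_s) f_y / (0.85 f'_c b) = 1291080/(0.85 × 22.5 × 340) = 198.55 mm.
c = a/β₁ = 198.55/0.85 = 233.59 mm; ε'_s = 0.003(c − d')/c = 0.0021 ≥ f_y/E_s = 0.0021, so compression steel does yield.
M_n = (A_s − A'_s) f_y (d − a/2) + A'_s f_y (d − d') = [1291080 × (555 − 99.275) + 359520 × (555 − 67)] × 10⁻⁶ = 588.38 + 175.45 = 763.83 kN·m.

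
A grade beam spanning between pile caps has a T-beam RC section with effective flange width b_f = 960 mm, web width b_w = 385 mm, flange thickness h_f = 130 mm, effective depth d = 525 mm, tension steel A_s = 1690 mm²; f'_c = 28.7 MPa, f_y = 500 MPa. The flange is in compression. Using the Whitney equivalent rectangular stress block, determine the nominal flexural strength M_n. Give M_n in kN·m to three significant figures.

Tension: T = A_s f_y = 1690 × 500 = 845000 N.
Try a within the flange: a = T/(0.85 f'_c b_f) = 845000/(0.85 × 28.7 × 960) = 36.08 mm.
Since a = 36.08 ≤ h_f = 130 mm, the stress block lies entirely in the flange; analyse as a rectangular beam of width b_f.
M_n = T(d − a/2) = 845000 × (525 − 18.04) = 428.38 × 10⁶ N·mm.
M_n = 428.38 kN·m.

M_n ≈ 428 kN·m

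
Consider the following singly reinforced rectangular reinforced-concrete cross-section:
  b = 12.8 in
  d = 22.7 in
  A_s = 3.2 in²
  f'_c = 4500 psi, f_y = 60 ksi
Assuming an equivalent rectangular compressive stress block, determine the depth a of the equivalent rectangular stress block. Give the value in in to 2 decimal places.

a ≈ 3.92 in

T = A_s f_y = 3.2 × 60 = 192 kips.
a = T/(0.85 f'_c b) = 192/(0.85 × 4.5 × 12.8) = 3.92 in.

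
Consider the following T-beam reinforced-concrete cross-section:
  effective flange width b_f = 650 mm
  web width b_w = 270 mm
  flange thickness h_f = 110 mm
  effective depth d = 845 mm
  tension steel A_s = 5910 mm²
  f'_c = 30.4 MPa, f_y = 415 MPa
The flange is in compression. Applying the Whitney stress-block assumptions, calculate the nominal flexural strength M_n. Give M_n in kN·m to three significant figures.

Tension: T = A_s f_y = 5910 × 415 = 2452650 N.
Try a within the flange: a = T/(0.85 f'_c b_f) = 2452650/(0.85 × 30.4 × 650) = 146.03 mm.
a = 146.03 > h_f = 110 mm: the block extends into the web. Split into flange-overhang and web parts.
C_f = 0.85 f'_c (b_f − b_w) h_f = 0.85 × 30.4 × (650 − 270) × 110 = 1080112 N.
Remaining web compression depth: a_w = (T − C_f)/(0.85 f'_c b_w) = (2452650 − 1080112)/(0.85 × 30.4 × 270) = 196.73 mm.
M_n = C_f(d − h_f/2) + (T − C_f)(d − a_w/2) = 1080112 × (845 − 55) + 1372538 × (845 − 98.365) = 853.29 + 1024.78 = 1878.07 × 10⁶ N·mm.
M_n = 1878.07 kN·m.

M_n ≈ 1880 kN·m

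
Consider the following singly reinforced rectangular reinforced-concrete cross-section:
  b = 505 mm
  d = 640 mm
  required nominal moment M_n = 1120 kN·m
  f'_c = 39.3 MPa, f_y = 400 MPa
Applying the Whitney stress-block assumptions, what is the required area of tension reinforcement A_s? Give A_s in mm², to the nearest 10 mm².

A_s ≈ 4800 mm²

With M_n = 0.85 f'_c a b (d − a/2), solve the quadratic for a:
a = d − √(d² − 2M_n/(0.85 f'_c b)) = 640 − √(640² − 2 × 1120×10⁶/(0.85 × 39.3 × 505)) = 113.87 mm.
A_s = 0.85 f'_c a b / f_y = 0.85 × 39.3 × 113.87 × 505 / 400 = 4802.3 mm².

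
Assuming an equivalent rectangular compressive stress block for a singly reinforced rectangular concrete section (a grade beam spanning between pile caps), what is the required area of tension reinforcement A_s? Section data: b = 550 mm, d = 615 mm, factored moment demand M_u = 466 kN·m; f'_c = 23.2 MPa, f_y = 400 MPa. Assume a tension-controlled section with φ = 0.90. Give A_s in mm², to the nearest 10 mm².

A_s ≈ 2260 mm²

M_n = M_u/φ = 466/0.90 = 517.778 kN·m.
With M_n = 0.85 f'_c a b (d − a/2), solve the quadratic for a:
a = d − √(d² − 2M_n/(0.85 f'_c b)) = 615 − √(615² − 2 × 517.778×10⁶/(0.85 × 23.2 × 550)) = 83.26 mm.
A_s = 0.85 f'_c a b / f_y = 0.85 × 23.2 × 83.26 × 550 / 400 = 2257.6 mm².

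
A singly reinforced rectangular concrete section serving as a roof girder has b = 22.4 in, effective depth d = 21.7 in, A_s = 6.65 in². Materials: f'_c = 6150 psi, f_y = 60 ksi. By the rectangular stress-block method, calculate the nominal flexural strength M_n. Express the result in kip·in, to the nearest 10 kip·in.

T = A_s f_y = 6.65 × 60 = 399 kips.
a = T/(0.85 f'_c b) = 399/(0.85 × 6.15 × 22.4) = 3.407 in.
M_n = T(d − a/2) = 399 × (21.7 − 1.7035) = 7978.6 kip·in.

M_n ≈ 7980 kip·in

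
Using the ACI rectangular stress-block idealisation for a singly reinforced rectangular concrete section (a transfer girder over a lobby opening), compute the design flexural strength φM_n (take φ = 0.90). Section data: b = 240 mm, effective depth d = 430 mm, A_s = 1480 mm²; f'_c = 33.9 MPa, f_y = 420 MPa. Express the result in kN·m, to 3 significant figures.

T = A_s f_y = 1480 × 420 = 621600 N = 621.6 kN.
From C = T: a = T/(0.85 f'_c b) = 621600/(0.85 × 33.9 × 240) = 89.88 mm.
M_n = T(d − a/2) = 621.6 kN × (430 − 44.94) mm = 239.35 kN·m.
φM_n = 0.90 × 239.35 = 215.42 kN·m.

φM_n ≈ 215 kN·m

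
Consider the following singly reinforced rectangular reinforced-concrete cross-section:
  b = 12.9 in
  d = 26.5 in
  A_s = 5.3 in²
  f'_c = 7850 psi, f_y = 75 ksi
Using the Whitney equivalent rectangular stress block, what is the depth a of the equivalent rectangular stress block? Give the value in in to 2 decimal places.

a ≈ 4.62 in

T = A_s f_y = 5.3 × 75 = 397.5 kips.
a = T/(0.85 f'_c b) = 397.5/(0.85 × 7.85 × 12.9) = 4.62 in.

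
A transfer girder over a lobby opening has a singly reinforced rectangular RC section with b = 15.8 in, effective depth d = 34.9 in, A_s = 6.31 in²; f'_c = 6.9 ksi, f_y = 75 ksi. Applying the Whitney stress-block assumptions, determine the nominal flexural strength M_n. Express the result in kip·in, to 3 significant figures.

T = A_s f_y = 6.31 × 75 = 473.25 kips.
a = T/(0.85 f'_c b) = 473.25/(0.85 × 6.9 × 15.8) = 5.107 in.
M_n = T(d − a/2) = 473.25 × (34.9 − 2.5535) = 15308.0 kip·in.

M_n ≈ 15300 kip·in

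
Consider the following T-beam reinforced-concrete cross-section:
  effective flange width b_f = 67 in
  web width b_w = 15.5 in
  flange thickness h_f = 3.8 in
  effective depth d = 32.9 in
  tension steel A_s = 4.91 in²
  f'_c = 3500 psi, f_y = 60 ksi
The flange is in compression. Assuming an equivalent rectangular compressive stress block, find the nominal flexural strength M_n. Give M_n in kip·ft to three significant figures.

M_n ≈ 790 kip·ft

Tension: T = A_s f_y = 4.91 × 60 = 294.6 kips.
Try a within the flange: a = T/(0.85 f'_c b_f) = 294.6/(0.85 × 3.5 × 67) = 1.478 in.
Since a = 1.478 ≤ h_f = 3.8 in, the stress block lies entirely in the flange; analyse as a rectangular beam of width b_f.
M_n = T(d − a/2) = 294.6 × (32.9 − 0.739) = 9474.6 kip·in.
M_n = 9474.6/12 = 789.55 kip·ft.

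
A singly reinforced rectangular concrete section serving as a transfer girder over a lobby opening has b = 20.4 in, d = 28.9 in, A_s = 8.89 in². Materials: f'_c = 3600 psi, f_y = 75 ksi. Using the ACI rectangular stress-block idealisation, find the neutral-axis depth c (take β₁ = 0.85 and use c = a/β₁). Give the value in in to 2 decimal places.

T = A_s f_y = 8.89 × 75 = 666.75 kips.
a = T/(0.85 f'_c b) = 666.75/(0.85 × 3.6 × 20.4) = 10.6810 in.
With β₁ = 0.85, c = a/β₁ = 10.6810/0.85 = 12.57 in.

c ≈ 12.57 in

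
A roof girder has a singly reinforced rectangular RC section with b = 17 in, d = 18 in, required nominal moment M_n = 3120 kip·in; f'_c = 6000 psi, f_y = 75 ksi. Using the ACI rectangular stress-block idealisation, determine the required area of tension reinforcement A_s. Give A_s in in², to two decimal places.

From M_n = 0.85 f'_c a b (d − a/2):
a = d − √(d² − 2M_n/(0.85 f'_c b)) = 18 − √(18² − 2 × 3120/(0.85 × 6 × 17)) = 2.125 in.
A_s = 0.85 f'_c a b / f_y = 0.85 × 6 × 2.125 × 17 / 75 = 2.457 in².

A_s ≈ 2.46 in²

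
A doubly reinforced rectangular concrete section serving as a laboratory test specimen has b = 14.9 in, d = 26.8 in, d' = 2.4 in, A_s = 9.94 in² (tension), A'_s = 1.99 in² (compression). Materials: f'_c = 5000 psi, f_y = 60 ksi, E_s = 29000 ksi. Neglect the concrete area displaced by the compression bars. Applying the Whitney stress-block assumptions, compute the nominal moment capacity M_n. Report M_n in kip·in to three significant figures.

Assume both steels yield.
a = (A_s − A'_s) f_y/(0.85 f'_c b) = (9.94 − 1.99) × 60/(0.85 × 5 × 14.9) = 7.533 in.
c = a/β₁ = 7.533/0.8 = 9.416 in; ε'_s = 0.003(c − d')/c = 0.0022 ≥ ε_y = 0.0021, so the compression steel yields.
M_n = (A_s − A'_s) f_y (d − a/2) + A'_s f_y (d − d') = 477 × (26.8 − 3.7665) + 119.4 × (26.8 − 2.4) = 10987.0 + 2913.4 = 13900.4 kip·in.

M_n ≈ 13900 kip·in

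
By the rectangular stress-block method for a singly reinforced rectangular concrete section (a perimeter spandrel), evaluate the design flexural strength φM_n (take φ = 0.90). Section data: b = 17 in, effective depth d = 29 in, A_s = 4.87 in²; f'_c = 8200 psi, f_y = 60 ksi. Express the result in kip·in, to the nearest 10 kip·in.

T = A_s f_y = 4.87 × 60 = 292.2 kips.
a = T/(0.85 f'_c b) = 292.2/(0.85 × 8.2 × 17) = 2.466 in.
M_n = T(d − a/2) = 292.2 × (29 − 1.233) = 8113.5 kip·in.
φM_n = 0.90 × 8113.5 = 7302.2 kip·in.

φM_n ≈ 7300 kip·in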